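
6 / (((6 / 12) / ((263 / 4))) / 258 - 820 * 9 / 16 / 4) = -3256992 / 62595299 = -0.05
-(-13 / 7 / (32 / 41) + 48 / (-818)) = 223373 / 91616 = 2.44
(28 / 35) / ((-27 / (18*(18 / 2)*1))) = -24 / 5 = -4.80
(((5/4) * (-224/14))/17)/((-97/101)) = 2020/1649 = 1.22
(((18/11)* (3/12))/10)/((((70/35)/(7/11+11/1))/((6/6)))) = 144/605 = 0.24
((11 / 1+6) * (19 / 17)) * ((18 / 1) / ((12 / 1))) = 57 / 2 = 28.50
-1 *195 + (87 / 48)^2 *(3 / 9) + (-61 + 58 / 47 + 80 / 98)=-447224905 / 1768704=-252.85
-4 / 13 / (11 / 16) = -64 / 143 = -0.45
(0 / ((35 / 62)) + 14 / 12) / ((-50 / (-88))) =154 / 75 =2.05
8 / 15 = 0.53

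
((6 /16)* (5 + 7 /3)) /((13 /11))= 121 /52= 2.33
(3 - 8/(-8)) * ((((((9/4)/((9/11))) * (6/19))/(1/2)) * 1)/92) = 33/437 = 0.08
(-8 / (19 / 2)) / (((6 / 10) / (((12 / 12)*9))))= -240 / 19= -12.63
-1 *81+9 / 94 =-7605 / 94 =-80.90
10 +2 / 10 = 51 / 5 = 10.20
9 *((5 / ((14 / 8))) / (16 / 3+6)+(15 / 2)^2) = 242055 / 476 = 508.52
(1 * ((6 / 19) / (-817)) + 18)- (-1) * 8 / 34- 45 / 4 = 7373017 / 1055564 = 6.98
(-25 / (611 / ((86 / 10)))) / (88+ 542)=-43 / 76986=-0.00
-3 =-3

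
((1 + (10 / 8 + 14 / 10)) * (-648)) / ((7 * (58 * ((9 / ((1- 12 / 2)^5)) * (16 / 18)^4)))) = 2694110625 / 831488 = 3240.11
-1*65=-65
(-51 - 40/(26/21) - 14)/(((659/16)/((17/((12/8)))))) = -688160/25701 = -26.78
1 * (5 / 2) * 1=5 / 2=2.50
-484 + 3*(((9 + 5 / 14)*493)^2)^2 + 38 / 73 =3809929808170543091995 / 2804368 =1358569848240510.19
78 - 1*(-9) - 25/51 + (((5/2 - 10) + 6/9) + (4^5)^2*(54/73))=775738.64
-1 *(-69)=69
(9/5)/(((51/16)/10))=5.65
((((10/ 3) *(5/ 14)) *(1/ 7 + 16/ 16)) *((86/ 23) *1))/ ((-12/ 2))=-8600/ 10143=-0.85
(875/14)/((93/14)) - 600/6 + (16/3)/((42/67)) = -160309/1953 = -82.08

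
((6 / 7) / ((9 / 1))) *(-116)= -232 / 21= -11.05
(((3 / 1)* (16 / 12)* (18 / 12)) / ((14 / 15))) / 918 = 5 / 714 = 0.01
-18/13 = -1.38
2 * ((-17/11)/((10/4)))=-68/55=-1.24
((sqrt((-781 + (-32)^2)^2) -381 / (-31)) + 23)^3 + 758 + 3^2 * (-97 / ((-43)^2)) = 1187220999325846 / 55083559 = 21553091.72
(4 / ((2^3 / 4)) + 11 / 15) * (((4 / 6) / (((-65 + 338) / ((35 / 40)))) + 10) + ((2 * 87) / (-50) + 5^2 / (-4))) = 32636 / 43875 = 0.74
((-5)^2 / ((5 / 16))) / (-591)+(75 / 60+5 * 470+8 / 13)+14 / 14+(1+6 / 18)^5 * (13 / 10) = 29351344159 / 12446460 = 2358.21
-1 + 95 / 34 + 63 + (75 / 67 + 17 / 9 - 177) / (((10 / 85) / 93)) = -469754300 / 3417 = -137475.65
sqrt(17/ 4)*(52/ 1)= 26*sqrt(17)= 107.20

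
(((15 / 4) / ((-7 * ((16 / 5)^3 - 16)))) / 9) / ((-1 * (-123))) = -0.00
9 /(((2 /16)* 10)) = 36 /5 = 7.20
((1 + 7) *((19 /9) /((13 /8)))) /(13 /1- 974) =-1216 /112437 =-0.01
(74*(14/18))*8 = 4144/9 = 460.44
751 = 751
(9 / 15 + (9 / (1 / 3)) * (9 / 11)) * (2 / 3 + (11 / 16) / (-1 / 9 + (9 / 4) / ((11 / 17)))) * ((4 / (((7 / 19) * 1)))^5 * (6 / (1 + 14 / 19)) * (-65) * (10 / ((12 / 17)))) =-77125762714427514880 / 8132554353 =-9483584045.89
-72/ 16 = -9/ 2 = -4.50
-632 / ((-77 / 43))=27176 / 77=352.94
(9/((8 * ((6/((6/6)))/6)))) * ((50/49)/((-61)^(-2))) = 837225/196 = 4271.56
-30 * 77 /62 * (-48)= 55440 /31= 1788.39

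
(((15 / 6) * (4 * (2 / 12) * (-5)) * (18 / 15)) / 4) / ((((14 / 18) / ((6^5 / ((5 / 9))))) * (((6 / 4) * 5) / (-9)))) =1889568 / 35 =53987.66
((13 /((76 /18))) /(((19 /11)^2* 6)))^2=22268961 /752734096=0.03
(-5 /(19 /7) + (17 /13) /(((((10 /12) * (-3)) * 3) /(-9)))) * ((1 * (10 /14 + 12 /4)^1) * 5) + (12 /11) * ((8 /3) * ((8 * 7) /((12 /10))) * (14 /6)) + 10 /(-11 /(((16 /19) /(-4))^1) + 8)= 989627794 /3173247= 311.87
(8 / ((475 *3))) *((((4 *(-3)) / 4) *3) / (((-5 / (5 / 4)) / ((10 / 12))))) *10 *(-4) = -8 / 19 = -0.42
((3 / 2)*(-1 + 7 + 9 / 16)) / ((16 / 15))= 4725 / 512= 9.23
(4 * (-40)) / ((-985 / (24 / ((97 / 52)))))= 39936 / 19109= 2.09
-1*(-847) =847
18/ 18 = 1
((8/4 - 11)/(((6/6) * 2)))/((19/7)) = -63/38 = -1.66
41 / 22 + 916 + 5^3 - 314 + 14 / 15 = 240833 / 330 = 729.80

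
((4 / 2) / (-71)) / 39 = -2 / 2769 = -0.00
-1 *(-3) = 3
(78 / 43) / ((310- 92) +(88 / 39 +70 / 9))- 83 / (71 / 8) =-380559707 / 40727020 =-9.34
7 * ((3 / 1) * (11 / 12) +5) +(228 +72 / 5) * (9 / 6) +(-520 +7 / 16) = -101.71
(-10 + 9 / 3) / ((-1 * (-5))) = -7 / 5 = -1.40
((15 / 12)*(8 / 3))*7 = 70 / 3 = 23.33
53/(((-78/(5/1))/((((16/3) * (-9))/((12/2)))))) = 1060/39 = 27.18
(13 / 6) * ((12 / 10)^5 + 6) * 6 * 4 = 1379352 / 3125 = 441.39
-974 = -974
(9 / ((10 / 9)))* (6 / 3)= 81 / 5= 16.20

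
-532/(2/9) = -2394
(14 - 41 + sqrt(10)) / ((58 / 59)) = -1593 / 58 + 59 * sqrt(10) / 58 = -24.25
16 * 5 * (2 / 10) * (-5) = -80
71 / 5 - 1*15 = -4 / 5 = -0.80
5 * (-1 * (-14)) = 70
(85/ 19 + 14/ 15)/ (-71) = -1541/ 20235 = -0.08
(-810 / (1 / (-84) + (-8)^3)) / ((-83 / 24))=-1632960 / 3569747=-0.46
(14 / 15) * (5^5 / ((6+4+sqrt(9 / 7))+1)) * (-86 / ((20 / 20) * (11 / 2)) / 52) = -72.28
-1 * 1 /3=-1 /3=-0.33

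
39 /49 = 0.80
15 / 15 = 1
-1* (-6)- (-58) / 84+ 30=1541 / 42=36.69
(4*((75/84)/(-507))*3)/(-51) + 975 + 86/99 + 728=3392384638/1990989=1703.87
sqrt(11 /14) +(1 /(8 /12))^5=sqrt(154) /14 +243 /32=8.48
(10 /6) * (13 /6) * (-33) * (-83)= 9890.83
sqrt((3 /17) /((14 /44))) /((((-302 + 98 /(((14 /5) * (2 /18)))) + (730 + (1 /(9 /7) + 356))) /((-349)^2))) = 1096209 * sqrt(7854) /1177862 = 82.48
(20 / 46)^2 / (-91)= -100 / 48139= -0.00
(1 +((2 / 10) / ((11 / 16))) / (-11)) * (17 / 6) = 10013 / 3630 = 2.76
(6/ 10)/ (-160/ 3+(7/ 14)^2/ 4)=-144/ 12785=-0.01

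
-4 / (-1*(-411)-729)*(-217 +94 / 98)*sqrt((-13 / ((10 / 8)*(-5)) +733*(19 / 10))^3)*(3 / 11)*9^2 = -29899410687*sqrt(139478) / 3570875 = -3127093.28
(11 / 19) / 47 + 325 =290236 / 893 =325.01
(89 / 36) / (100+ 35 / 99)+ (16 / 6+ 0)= 320857 / 119220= 2.69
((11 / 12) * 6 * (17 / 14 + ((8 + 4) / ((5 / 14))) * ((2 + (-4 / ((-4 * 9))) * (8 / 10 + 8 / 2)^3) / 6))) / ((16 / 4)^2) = 7818107 / 280000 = 27.92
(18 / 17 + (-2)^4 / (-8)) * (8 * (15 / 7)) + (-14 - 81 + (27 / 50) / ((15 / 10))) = -110.77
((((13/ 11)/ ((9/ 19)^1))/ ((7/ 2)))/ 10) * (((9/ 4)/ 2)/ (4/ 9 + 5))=0.01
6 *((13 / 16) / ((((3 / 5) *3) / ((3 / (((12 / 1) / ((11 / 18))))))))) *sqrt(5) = 715 *sqrt(5) / 1728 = 0.93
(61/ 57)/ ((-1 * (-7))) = 61/ 399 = 0.15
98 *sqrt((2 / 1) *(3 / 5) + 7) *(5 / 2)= 49 *sqrt(205)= 701.57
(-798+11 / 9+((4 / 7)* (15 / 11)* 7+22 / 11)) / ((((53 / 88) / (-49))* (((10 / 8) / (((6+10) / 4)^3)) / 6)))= 15683612672 / 795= 19727814.68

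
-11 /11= -1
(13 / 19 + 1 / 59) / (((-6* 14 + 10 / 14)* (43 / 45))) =-247590 / 28102349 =-0.01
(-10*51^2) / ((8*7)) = -13005 / 28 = -464.46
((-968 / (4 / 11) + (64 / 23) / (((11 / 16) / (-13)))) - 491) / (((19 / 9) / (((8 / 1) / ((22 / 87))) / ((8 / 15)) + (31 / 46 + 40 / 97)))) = -10820215584954 / 117968587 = -91721.16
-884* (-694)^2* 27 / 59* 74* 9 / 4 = -1914032059992 / 59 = -32441221355.80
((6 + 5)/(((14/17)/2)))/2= 13.36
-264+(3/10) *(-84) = -1446/5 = -289.20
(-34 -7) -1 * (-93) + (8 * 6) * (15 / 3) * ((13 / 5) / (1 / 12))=7540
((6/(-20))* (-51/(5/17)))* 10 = 2601/5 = 520.20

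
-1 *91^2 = -8281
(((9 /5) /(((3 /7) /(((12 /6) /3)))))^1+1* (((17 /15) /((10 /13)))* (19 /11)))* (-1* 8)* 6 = -70552 /275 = -256.55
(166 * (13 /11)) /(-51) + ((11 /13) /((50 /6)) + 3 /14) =-9012743 /2552550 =-3.53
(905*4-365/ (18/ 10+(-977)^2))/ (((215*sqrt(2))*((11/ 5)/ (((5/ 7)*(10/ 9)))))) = 6855954625*sqrt(2)/ 2257465342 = 4.29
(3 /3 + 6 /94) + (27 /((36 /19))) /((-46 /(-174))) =237673 /4324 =54.97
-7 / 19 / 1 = -7 / 19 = -0.37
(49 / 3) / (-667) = -49 / 2001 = -0.02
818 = 818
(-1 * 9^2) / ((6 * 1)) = -27 / 2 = -13.50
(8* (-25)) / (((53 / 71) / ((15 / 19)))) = -211.52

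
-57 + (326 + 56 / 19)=5167 / 19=271.95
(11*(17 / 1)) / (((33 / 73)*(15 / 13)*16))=16133 / 720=22.41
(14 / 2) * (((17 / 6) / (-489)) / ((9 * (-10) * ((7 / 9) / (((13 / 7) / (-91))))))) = -17 / 1437660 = -0.00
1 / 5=0.20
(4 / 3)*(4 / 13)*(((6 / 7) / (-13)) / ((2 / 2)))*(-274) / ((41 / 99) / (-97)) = -1735.96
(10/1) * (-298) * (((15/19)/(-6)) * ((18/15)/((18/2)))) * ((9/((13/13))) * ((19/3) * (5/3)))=14900/3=4966.67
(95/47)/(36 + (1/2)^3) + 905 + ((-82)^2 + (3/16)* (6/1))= 829125983/108664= 7630.18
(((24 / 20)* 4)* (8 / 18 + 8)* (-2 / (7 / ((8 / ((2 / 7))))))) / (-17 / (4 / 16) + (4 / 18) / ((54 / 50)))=196992 / 41185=4.78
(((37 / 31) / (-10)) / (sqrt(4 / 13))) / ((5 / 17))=-629 * sqrt(13) / 3100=-0.73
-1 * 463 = -463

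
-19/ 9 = -2.11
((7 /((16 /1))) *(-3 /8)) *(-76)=399 /32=12.47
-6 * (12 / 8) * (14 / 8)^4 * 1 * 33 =-713097 / 256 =-2785.54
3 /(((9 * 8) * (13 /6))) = 1 /52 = 0.02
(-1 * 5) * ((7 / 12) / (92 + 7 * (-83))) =35 / 5868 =0.01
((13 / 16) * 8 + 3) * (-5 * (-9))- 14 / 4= 424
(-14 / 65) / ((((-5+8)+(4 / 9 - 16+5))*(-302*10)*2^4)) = -63 / 106787200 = -0.00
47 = 47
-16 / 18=-8 / 9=-0.89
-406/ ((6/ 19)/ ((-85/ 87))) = 11305/ 9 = 1256.11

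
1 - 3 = -2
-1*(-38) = 38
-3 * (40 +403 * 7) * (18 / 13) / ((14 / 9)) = -695223 / 91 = -7639.81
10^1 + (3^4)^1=91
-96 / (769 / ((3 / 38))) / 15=-48 / 73055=-0.00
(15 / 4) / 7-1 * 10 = -265 / 28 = -9.46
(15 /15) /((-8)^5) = -1 /32768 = -0.00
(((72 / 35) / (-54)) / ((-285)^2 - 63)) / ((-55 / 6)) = 4 / 78118425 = 0.00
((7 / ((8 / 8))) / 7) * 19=19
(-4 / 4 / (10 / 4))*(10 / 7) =-4 / 7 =-0.57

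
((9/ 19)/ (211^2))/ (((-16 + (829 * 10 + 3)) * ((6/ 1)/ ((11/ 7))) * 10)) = 11/ 326736947740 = 0.00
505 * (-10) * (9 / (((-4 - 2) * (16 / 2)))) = 7575 / 8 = 946.88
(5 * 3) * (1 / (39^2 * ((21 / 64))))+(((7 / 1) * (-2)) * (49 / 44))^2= 1252763783 / 5153148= 243.11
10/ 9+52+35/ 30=977/ 18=54.28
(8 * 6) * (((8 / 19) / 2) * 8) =1536 / 19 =80.84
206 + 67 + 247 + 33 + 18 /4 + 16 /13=14527 /26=558.73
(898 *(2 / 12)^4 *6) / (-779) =-449 / 84132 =-0.01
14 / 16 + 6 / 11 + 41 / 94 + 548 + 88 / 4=2365199 / 4136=571.86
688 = 688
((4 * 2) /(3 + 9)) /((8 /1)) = 1 /12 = 0.08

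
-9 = -9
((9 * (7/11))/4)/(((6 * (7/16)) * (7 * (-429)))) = -2/11011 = -0.00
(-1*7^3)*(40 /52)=-263.85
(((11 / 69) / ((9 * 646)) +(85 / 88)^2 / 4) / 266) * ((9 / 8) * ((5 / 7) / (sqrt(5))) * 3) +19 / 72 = 207054649 * sqrt(5) / 489696858112 +19 / 72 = 0.26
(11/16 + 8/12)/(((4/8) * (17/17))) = 65/24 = 2.71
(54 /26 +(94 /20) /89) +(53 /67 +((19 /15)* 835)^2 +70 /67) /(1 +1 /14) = 21852842506169 /20930130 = 1044085.37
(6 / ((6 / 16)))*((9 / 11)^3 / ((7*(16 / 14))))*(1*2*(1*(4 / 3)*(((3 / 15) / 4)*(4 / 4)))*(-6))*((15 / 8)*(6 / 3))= -4374 / 1331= -3.29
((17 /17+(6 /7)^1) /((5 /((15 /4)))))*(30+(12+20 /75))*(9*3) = 111267 /70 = 1589.53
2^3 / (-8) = -1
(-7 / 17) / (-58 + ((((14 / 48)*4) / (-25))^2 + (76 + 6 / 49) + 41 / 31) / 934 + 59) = -223452495000 / 587668527827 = -0.38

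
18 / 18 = 1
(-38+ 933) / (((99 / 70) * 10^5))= 1253 / 198000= 0.01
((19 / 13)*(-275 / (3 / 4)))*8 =-167200 / 39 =-4287.18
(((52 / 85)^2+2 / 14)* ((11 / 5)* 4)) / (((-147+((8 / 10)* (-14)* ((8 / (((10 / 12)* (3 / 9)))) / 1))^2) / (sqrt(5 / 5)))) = 5753660 / 131365975083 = 0.00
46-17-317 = -288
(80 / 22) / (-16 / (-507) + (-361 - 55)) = -2535 / 289982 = -0.01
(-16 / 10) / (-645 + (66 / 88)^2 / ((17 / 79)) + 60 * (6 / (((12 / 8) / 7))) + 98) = -0.00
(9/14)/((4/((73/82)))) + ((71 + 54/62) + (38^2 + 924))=347340879/142352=2440.01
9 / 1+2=11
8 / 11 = 0.73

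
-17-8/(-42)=-16.81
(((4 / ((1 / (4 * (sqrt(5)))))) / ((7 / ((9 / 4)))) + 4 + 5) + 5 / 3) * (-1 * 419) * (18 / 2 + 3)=-181008 * sqrt(5) / 7 - 53632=-111452.88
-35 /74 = -0.47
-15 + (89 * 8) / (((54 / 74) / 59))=1553891 / 27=57551.52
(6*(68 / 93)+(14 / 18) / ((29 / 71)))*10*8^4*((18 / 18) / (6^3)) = 260623360 / 218457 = 1193.02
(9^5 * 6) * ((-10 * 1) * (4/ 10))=-1417176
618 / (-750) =-0.82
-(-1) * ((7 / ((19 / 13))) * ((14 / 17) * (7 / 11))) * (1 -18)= -8918 / 209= -42.67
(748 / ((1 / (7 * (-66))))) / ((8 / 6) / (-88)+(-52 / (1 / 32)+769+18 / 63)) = 159656112 / 413365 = 386.24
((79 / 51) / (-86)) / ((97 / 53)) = -4187 / 425442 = -0.01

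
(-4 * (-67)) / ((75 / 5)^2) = 268 / 225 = 1.19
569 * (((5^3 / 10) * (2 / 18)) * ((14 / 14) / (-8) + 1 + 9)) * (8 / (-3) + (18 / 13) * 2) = 1123775 / 1404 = 800.41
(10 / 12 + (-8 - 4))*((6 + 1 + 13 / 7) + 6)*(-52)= 8627.05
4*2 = 8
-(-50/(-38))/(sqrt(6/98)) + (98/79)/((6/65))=3185/237-175*sqrt(3)/57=8.12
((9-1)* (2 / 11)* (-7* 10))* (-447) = 500640 / 11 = 45512.73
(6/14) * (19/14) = 57/98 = 0.58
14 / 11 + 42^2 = 19418 / 11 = 1765.27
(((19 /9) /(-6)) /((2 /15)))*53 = -5035 /36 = -139.86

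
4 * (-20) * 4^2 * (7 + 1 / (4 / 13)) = -13120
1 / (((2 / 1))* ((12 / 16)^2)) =8 / 9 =0.89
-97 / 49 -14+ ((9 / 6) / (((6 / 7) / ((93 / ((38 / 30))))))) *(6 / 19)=870129 / 35378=24.60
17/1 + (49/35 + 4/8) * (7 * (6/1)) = 484/5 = 96.80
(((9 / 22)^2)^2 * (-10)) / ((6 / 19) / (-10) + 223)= -3116475 / 2481005296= -0.00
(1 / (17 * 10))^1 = 1 / 170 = 0.01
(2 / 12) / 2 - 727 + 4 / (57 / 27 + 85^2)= -141844595 / 195132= -726.92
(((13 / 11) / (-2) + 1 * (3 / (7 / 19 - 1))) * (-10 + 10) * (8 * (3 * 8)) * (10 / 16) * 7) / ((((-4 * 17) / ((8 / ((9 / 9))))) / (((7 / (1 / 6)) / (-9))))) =0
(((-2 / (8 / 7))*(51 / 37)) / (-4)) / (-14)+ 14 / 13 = 15913 / 15392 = 1.03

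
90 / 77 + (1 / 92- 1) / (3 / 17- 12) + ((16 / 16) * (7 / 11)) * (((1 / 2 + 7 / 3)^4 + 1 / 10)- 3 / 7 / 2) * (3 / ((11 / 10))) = 31830129139 / 281929032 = 112.90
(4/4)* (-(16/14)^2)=-64/49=-1.31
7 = 7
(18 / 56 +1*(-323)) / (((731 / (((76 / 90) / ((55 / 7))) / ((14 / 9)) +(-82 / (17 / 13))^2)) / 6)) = -1694080882611 / 162669430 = -10414.25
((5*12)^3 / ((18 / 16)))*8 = 1536000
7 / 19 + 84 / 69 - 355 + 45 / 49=-7547993 / 21413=-352.50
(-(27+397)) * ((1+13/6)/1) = -4028/3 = -1342.67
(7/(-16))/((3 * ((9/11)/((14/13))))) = -539/2808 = -0.19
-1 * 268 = -268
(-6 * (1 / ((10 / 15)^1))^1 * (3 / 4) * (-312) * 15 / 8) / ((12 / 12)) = 15795 / 4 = 3948.75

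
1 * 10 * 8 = 80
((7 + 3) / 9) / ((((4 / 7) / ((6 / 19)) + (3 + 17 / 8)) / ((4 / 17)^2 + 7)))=228368 / 202011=1.13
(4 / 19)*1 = 4 / 19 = 0.21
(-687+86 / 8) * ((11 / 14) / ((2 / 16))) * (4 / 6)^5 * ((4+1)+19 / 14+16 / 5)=-21233168 / 3969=-5349.75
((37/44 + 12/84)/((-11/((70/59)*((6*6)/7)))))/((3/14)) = -18180/7139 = -2.55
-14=-14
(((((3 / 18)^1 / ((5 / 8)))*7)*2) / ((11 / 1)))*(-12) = -224 / 55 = -4.07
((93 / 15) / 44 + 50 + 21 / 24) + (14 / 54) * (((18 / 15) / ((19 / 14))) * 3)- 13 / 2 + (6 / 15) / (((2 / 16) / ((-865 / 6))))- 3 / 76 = -10437523 / 25080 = -416.17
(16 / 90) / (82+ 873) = 8 / 42975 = 0.00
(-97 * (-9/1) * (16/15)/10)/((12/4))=776/25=31.04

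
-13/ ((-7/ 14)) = 26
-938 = -938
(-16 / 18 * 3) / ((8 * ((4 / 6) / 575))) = -575 / 2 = -287.50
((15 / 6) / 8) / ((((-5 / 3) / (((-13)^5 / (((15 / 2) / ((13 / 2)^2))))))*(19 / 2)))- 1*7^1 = 62737877 / 1520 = 41274.92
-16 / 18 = -8 / 9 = -0.89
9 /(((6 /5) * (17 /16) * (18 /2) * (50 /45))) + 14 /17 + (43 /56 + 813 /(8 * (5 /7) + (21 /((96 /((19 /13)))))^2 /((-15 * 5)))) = 71454274709499 /494130056504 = 144.61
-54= -54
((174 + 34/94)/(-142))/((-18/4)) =8195/30033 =0.27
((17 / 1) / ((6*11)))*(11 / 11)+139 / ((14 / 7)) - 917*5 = -149003 / 33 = -4515.24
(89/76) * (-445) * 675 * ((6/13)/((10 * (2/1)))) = -16040025/1976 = -8117.42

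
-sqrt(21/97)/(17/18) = -18 *sqrt(2037)/1649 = -0.49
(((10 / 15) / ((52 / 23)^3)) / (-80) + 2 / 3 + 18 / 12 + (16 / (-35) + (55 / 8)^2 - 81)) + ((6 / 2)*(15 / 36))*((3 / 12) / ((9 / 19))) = -11113929403 / 354332160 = -31.37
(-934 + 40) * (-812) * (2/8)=181482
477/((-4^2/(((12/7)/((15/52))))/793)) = -4917393/35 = -140496.94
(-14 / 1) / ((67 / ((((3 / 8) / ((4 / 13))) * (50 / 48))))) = -2275 / 8576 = -0.27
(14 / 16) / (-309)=-7 / 2472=-0.00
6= 6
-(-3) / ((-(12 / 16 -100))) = 12 / 397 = 0.03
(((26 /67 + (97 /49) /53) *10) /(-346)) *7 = -370105 /4300261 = -0.09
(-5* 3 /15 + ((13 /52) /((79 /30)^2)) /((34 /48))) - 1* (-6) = 535885 /106097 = 5.05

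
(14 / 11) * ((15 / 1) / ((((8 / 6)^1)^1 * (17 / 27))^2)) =688905 / 25432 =27.09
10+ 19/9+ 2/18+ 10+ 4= 236/9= 26.22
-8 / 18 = -4 / 9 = -0.44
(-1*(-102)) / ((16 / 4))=51 / 2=25.50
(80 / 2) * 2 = 80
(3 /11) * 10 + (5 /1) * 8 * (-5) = -2170 /11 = -197.27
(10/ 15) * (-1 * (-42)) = 28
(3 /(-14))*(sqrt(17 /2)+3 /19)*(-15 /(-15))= -3*sqrt(34) /28-9 /266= -0.66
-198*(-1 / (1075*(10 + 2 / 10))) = 66 / 3655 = 0.02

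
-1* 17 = -17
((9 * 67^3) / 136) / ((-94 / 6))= -8120601 / 6392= -1270.43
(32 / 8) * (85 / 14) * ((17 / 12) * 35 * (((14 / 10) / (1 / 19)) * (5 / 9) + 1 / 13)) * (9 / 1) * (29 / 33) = 16552475 / 117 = 141474.15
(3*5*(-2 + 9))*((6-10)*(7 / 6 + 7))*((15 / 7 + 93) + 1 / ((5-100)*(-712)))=-2207364103 / 6764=-326340.05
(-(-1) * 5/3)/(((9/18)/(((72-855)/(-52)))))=50.19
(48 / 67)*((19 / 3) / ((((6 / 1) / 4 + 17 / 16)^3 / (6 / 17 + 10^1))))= 219152384 / 78501019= 2.79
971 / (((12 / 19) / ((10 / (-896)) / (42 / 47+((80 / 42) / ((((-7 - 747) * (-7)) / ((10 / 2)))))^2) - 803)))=-122304756550255710341 / 99067102895616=-1234564.78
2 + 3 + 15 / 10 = 13 / 2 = 6.50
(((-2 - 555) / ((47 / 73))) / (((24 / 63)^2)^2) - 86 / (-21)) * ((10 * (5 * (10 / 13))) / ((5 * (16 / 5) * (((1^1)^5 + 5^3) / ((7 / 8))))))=-20755884341125 / 30272126976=-685.64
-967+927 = -40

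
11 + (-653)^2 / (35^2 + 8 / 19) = 8357884 / 23283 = 358.97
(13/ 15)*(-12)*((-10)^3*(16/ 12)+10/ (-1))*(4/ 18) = 83824/ 27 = 3104.59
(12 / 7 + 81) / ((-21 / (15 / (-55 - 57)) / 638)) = 923505 / 2744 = 336.55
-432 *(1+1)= -864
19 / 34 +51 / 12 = 327 / 68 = 4.81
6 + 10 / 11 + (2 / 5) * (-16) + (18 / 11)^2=3.19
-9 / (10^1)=-9 / 10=-0.90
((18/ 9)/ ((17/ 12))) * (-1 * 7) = -168/ 17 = -9.88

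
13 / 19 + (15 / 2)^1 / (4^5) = 26909 / 38912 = 0.69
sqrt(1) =1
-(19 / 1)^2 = -361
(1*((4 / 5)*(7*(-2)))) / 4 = -14 / 5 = -2.80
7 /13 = 0.54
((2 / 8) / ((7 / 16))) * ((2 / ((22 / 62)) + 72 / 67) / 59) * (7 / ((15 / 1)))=19784 / 652245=0.03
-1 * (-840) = 840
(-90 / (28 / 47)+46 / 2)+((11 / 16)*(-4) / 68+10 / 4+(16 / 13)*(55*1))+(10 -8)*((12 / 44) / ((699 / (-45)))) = -3676608555 / 63439376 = -57.95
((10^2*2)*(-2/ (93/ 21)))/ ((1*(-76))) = 700/ 589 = 1.19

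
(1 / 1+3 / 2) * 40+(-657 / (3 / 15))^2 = 10791325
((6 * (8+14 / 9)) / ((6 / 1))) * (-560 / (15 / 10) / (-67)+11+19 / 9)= 968876 / 5427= 178.53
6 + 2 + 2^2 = 12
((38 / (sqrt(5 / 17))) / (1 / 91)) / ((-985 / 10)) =-6916*sqrt(85) / 985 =-64.73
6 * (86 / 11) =516 / 11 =46.91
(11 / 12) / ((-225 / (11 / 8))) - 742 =-16027321 / 21600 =-742.01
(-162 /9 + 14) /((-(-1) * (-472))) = 1 /118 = 0.01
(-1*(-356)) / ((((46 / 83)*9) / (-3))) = -14774 / 69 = -214.12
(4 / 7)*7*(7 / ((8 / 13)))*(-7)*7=-4459 / 2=-2229.50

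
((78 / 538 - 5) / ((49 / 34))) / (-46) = 22202 / 303163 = 0.07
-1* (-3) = 3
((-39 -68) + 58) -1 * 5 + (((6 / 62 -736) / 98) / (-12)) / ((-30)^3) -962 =-142865859259 / 140616000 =-1016.00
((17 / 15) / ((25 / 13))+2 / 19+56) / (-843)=-403949 / 6006375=-0.07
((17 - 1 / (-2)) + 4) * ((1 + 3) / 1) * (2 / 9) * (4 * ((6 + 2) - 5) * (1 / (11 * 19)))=1.10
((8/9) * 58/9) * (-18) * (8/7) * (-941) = 6985984/63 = 110888.63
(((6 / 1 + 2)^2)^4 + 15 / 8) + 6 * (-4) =134217551 / 8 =16777193.88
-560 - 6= -566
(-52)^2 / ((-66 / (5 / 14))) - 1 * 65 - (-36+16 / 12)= -44.97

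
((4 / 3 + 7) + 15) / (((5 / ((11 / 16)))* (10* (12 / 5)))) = 77 / 576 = 0.13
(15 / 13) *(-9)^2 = 1215 / 13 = 93.46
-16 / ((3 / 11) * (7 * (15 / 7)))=-176 / 45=-3.91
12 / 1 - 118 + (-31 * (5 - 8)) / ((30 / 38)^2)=3241 / 75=43.21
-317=-317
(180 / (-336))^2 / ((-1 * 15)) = -15 / 784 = -0.02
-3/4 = -0.75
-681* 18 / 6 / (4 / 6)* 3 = -18387 / 2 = -9193.50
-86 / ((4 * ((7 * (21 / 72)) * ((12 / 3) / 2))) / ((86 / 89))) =-22188 / 4361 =-5.09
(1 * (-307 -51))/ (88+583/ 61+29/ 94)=-2052772/ 561163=-3.66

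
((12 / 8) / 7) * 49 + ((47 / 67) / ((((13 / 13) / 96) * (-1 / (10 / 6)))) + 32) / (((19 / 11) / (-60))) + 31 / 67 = 7124231 / 2546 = 2798.21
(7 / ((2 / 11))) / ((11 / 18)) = 63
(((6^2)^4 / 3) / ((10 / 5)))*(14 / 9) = 435456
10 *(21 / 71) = 210 / 71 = 2.96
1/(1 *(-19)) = -1/19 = -0.05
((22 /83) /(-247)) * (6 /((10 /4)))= -264 /102505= -0.00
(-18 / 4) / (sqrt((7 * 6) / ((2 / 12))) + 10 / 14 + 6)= -0.20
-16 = -16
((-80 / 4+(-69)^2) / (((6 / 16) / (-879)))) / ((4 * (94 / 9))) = -12502017 / 47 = -266000.36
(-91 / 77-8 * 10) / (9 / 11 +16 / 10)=-235 / 7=-33.57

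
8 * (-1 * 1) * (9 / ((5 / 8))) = -576 / 5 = -115.20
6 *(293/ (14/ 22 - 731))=-3223/ 1339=-2.41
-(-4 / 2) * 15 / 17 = 30 / 17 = 1.76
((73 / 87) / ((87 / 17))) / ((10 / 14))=8687 / 37845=0.23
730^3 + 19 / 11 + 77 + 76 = 4279188702 / 11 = 389017154.73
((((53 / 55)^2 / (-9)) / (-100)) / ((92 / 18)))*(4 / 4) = 2809 / 13915000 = 0.00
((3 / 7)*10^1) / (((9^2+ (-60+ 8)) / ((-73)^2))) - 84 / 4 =155607 / 203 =766.54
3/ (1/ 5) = 15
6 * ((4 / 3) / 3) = 8 / 3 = 2.67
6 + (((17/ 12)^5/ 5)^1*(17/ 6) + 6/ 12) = 72659809/ 7464960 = 9.73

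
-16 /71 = -0.23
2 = 2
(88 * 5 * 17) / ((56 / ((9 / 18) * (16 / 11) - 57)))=-52615 / 7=-7516.43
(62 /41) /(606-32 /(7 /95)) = 217 /24641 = 0.01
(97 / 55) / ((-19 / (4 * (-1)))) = 0.37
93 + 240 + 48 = 381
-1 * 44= -44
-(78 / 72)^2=-169 / 144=-1.17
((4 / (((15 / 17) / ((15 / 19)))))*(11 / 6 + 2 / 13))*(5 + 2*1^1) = 36890 / 741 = 49.78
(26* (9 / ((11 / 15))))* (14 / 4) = 12285 / 11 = 1116.82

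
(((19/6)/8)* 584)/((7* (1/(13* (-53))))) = -955643/42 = -22753.40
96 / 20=24 / 5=4.80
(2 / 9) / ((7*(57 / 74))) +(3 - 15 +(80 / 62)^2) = -35523584 / 3450951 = -10.29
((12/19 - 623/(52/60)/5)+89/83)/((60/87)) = -42230989/205010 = -205.99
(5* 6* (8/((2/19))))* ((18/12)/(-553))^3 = -7695/169112377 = -0.00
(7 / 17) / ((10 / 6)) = 21 / 85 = 0.25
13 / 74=0.18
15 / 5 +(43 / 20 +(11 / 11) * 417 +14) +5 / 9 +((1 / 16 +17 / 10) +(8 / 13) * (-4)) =4081021 / 9360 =436.01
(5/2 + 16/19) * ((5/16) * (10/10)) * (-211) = -133985/608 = -220.37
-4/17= -0.24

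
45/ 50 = 9/ 10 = 0.90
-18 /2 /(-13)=9 /13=0.69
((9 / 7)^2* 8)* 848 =549504 / 49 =11214.37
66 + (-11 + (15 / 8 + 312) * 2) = 2731 / 4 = 682.75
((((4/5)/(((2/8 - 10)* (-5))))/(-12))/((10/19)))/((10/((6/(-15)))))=38/365625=0.00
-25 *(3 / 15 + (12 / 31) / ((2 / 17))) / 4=-2705 / 124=-21.81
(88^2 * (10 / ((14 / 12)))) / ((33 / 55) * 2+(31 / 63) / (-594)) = 12419827200 / 224377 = 55352.50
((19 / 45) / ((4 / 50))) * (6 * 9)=285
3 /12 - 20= -79 /4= -19.75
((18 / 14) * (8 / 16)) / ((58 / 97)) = 873 / 812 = 1.08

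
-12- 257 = -269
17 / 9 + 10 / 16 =181 / 72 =2.51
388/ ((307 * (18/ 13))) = 2522/ 2763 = 0.91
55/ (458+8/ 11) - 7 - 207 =-1079239/ 5046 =-213.88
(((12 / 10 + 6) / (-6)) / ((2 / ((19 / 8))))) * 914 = -26049 / 20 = -1302.45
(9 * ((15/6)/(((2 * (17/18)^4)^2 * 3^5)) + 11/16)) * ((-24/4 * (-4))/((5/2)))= 2084044360617/34878787205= 59.75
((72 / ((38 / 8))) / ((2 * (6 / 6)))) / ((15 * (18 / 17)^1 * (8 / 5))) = 17 / 57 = 0.30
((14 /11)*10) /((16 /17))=595 /44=13.52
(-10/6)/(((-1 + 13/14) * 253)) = 70/759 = 0.09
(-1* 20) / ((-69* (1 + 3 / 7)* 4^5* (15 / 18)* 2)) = 0.00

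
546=546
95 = 95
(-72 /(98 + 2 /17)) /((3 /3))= -102 /139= -0.73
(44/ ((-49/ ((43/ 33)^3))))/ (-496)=79507/ 19850292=0.00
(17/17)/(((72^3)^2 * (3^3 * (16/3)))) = 1/20061226008576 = 0.00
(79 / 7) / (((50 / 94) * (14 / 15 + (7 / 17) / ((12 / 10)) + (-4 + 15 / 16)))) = -1009936 / 85015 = -11.88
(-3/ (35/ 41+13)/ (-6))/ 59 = 41/ 67024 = 0.00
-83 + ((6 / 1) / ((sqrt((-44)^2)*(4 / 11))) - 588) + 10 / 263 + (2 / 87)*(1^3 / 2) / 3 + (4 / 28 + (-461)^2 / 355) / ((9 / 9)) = -97965706547 / 1364622840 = -71.79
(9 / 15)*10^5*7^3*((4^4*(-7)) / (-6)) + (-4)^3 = 6146559936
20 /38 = 0.53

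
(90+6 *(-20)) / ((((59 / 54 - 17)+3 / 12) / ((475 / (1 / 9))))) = 729000 / 89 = 8191.01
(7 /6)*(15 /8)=35 /16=2.19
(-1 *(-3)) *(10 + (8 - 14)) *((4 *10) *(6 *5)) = 14400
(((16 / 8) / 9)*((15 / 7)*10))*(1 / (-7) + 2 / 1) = 1300 / 147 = 8.84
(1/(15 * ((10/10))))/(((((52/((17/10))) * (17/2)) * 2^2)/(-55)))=-11/3120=-0.00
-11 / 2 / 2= -11 / 4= -2.75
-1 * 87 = -87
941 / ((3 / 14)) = 13174 / 3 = 4391.33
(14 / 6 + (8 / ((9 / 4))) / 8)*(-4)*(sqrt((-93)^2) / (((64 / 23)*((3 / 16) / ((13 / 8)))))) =-231725 / 72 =-3218.40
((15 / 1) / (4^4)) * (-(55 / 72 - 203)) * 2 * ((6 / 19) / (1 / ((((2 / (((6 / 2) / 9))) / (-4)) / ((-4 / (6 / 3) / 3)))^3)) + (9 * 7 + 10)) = 3390601655 / 1867776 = 1815.31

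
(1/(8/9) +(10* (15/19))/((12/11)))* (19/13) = 1271/104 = 12.22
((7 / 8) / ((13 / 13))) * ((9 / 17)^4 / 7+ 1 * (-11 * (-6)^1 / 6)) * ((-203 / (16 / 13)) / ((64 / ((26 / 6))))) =-110428709573 / 1026306048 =-107.60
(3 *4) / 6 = 2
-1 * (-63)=63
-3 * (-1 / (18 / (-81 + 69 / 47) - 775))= -1869 / 482966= -0.00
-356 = -356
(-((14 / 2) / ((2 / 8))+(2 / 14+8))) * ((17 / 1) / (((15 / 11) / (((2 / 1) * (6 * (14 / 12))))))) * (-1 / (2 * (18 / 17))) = 804287 / 270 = 2978.84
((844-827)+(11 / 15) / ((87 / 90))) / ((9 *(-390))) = -103 / 20358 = -0.01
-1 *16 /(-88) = 2 /11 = 0.18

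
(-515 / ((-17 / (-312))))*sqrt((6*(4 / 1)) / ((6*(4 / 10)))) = -160680*sqrt(10) / 17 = -29889.10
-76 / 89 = -0.85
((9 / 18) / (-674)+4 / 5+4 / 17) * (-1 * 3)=-355617 / 114580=-3.10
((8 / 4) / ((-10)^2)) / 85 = 1 / 4250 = 0.00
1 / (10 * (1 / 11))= 11 / 10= 1.10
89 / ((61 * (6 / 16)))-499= -90605 / 183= -495.11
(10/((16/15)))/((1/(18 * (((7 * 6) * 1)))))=14175/2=7087.50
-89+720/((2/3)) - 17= 974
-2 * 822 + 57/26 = -42687/26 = -1641.81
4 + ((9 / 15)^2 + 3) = 184 / 25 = 7.36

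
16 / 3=5.33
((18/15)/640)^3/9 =3/4096000000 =0.00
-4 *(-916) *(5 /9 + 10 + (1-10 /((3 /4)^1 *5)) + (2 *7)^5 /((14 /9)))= 11401547264 /9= 1266838584.89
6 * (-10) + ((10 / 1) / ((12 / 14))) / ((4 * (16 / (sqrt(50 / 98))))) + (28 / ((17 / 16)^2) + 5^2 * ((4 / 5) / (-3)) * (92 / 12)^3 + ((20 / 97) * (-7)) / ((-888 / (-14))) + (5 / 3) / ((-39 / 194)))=-213026907539581 / 69900397632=-3047.58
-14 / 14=-1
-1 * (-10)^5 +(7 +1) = 100008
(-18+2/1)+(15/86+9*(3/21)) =-8753/602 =-14.54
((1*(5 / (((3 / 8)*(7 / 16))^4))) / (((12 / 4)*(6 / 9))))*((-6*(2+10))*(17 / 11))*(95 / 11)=-8670465228800 / 2614689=-3316059.86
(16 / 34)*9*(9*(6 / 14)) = 1944 / 119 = 16.34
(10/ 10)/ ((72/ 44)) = 11/ 18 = 0.61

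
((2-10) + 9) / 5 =1 / 5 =0.20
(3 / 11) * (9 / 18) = 3 / 22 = 0.14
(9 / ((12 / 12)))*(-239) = -2151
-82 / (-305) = 82 / 305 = 0.27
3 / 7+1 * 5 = 38 / 7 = 5.43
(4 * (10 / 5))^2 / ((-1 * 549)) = -64 / 549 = -0.12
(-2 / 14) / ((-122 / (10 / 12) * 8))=0.00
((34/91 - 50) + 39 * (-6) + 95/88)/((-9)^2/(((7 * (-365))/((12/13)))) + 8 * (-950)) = 825861775/22214277536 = 0.04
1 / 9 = 0.11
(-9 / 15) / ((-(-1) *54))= -1 / 90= -0.01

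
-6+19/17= -83/17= -4.88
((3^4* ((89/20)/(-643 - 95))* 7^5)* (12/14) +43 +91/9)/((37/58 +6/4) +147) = -1494499543/31918500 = -46.82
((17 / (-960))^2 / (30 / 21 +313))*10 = 2023 / 202844160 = 0.00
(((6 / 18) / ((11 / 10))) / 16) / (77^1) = 5 / 20328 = 0.00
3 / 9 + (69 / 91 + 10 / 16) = 3749 / 2184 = 1.72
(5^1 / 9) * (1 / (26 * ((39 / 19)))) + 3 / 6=2329 / 4563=0.51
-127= -127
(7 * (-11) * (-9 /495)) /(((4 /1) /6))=2.10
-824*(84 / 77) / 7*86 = -850368 / 77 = -11043.74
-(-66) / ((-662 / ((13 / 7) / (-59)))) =429 / 136703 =0.00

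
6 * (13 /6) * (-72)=-936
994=994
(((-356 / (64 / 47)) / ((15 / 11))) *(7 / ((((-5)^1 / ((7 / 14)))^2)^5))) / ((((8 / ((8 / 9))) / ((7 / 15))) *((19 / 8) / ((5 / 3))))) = -2254637 / 461700000000000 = -0.00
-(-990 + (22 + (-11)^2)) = 847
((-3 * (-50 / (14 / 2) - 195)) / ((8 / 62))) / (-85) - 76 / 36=-245915 / 4284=-57.40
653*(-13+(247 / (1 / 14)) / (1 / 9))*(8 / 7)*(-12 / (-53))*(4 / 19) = 7800643968 / 7049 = 1106631.29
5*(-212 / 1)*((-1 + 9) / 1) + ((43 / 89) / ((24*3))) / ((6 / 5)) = -326038825 / 38448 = -8479.99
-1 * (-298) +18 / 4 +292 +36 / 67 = 79735 / 134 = 595.04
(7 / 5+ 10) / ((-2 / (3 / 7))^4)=0.02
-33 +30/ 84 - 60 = -1297/ 14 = -92.64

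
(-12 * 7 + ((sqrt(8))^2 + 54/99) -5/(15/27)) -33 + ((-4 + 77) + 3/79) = -38598/869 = -44.42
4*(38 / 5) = 152 / 5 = 30.40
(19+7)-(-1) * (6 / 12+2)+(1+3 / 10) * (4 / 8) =583 / 20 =29.15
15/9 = 5/3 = 1.67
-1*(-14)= 14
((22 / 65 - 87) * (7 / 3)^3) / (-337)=1932119 / 591435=3.27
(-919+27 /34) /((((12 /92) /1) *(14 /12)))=-6033.92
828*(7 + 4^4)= 217764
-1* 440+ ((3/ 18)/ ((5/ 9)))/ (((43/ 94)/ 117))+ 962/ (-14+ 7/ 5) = -5954639/ 13545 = -439.62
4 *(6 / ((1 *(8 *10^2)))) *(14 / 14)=3 / 100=0.03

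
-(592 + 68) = -660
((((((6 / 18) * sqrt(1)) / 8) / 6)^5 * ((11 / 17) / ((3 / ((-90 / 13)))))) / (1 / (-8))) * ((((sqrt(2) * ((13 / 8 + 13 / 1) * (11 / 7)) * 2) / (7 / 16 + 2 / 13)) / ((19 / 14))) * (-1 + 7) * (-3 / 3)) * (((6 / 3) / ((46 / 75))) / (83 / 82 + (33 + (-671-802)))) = 17875 * sqrt(2) / 118977850791936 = 0.00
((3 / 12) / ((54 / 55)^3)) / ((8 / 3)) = 166375 / 1679616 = 0.10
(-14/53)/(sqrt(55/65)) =-14 * sqrt(143)/583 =-0.29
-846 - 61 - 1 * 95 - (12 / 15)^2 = -25066 / 25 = -1002.64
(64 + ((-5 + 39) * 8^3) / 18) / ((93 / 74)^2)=50817280 / 77841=652.83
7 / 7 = 1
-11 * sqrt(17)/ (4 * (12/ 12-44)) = 11 * sqrt(17)/ 172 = 0.26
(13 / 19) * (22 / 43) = 286 / 817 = 0.35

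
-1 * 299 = -299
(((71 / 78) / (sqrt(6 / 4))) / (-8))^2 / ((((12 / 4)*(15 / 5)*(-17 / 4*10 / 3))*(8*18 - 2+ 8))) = -5041 / 11170224000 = -0.00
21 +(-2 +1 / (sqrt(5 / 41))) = sqrt(205) / 5 +19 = 21.86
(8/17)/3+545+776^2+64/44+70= 338166655/561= 602792.61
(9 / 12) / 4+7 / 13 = 151 / 208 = 0.73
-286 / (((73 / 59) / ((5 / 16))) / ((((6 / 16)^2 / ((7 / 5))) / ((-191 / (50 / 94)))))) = 47458125 / 2348670464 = 0.02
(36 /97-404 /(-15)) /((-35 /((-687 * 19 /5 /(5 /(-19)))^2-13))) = -2443568526772672 /31828125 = -76773876.15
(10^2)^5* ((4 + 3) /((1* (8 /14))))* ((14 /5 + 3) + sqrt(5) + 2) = 122500000000* sqrt(5) + 955500000000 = 1229418327243.72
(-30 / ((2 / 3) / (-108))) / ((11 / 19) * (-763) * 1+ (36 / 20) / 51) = -1962225 / 178337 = -11.00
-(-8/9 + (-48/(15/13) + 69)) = -1193/45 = -26.51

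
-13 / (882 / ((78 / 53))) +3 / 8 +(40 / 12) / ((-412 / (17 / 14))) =735031 / 2139928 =0.34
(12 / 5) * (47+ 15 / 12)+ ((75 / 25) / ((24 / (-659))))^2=6901.44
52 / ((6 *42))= 13 / 63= 0.21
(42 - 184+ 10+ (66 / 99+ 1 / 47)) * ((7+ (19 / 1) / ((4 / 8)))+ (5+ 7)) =-351785 / 47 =-7484.79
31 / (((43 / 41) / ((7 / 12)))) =8897 / 516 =17.24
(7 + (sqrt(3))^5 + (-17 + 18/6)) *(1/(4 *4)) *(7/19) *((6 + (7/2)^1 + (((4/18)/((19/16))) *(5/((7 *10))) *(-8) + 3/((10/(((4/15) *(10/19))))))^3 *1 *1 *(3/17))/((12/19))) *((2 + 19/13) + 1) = -669375067069949/61882611336000 + 669375067069949 *sqrt(3)/48130919928000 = 13.27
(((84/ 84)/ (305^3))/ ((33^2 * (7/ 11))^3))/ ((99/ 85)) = 17/ 186966764326032075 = 0.00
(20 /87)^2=400 /7569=0.05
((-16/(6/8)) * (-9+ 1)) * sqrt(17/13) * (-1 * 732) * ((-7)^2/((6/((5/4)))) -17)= 2545408 * sqrt(221)/39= 970261.80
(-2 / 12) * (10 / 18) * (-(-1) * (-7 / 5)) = 7 / 54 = 0.13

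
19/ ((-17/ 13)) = -247/ 17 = -14.53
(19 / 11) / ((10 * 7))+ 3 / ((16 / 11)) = 12857 / 6160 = 2.09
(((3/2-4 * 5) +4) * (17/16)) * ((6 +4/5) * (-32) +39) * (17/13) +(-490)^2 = 506892233/2080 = 243698.19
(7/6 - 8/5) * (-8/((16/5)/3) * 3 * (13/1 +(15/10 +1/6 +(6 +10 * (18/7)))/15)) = 15587/105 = 148.45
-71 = -71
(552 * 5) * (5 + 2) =19320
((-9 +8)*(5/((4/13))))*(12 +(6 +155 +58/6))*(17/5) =-30277/3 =-10092.33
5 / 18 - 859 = -15457 / 18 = -858.72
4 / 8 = 1 / 2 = 0.50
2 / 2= 1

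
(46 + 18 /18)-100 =-53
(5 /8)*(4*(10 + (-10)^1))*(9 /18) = 0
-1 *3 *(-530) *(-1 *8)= -12720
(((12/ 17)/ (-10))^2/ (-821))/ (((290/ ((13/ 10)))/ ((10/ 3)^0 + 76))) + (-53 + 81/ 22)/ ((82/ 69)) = -321956995542861/ 7758103127500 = -41.50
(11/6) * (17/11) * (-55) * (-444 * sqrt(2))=69190 * sqrt(2)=97849.44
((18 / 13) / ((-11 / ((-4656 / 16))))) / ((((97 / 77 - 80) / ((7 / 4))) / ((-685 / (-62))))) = -29302245 / 3257852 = -8.99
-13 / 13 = -1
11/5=2.20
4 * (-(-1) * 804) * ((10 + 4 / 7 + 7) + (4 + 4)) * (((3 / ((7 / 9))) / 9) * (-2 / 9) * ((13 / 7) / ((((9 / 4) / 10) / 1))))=-199563520 / 3087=-64646.43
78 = 78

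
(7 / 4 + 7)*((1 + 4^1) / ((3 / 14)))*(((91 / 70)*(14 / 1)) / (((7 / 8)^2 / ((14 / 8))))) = 25480 / 3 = 8493.33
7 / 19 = 0.37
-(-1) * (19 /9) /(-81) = -19 /729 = -0.03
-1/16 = -0.06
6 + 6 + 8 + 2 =22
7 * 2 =14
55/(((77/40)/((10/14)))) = 20.41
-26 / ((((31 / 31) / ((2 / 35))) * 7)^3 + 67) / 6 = -104 / 44119983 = -0.00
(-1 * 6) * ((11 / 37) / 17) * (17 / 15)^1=-22 / 185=-0.12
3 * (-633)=-1899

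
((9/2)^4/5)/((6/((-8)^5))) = -2239488/5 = -447897.60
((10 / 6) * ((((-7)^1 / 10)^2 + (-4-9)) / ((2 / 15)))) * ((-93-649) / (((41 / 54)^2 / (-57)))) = -19285619913 / 1681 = -11472706.67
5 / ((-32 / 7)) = -35 / 32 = -1.09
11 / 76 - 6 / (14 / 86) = -19531 / 532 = -36.71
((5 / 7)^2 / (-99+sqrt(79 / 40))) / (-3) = 50*sqrt(790) / 57618267+33000 / 19206089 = 0.00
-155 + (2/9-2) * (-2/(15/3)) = -6943/45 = -154.29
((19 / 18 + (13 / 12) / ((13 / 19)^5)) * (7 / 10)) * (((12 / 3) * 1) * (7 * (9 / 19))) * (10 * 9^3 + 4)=16014826751 / 28561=560723.60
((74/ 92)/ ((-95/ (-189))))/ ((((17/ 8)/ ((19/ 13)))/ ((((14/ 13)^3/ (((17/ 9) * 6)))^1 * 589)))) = 67813190928/ 949224835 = 71.44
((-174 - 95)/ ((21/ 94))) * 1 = -25286/ 21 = -1204.10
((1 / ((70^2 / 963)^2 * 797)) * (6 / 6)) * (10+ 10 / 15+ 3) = 0.00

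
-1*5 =-5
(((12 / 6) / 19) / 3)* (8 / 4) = 4 / 57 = 0.07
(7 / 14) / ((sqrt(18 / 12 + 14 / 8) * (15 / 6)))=0.11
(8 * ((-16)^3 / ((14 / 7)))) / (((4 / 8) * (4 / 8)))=-65536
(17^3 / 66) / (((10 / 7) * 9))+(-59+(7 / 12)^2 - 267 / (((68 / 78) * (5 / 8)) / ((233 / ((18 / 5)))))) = -12831844367 / 403920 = -31768.28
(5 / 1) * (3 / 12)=1.25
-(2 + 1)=-3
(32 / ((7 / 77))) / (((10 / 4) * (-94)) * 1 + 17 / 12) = -4224 / 2803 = -1.51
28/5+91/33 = 8.36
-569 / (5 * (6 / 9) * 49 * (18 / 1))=-569 / 2940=-0.19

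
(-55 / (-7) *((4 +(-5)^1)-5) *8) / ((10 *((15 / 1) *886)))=-44 / 15505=-0.00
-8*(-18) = 144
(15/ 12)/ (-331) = -5/ 1324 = -0.00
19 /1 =19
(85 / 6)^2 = 7225 / 36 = 200.69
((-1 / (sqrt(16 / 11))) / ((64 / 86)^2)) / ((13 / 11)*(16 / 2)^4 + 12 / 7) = -142373*sqrt(11) / 1527267328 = -0.00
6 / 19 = 0.32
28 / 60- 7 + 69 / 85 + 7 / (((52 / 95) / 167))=28243157 / 13260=2129.95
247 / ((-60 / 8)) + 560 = 7906 / 15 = 527.07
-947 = -947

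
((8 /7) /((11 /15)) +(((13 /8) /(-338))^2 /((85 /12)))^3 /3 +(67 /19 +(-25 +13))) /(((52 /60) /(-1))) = 23584670745839763416499 /2955796203849141452800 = 7.98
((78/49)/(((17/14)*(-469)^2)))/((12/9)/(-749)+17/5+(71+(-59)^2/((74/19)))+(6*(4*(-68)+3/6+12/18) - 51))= -1425240/169272318534011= -0.00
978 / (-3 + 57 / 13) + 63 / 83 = 176066 / 249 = 707.09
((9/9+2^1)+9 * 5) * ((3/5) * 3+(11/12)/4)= 487/5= 97.40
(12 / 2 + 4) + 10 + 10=30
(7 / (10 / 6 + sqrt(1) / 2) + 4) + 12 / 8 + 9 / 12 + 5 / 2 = 623 / 52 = 11.98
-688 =-688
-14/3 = -4.67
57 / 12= 19 / 4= 4.75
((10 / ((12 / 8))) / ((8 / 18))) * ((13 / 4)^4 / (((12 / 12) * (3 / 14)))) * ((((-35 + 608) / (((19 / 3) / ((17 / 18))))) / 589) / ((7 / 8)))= 463687835 / 358112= 1294.81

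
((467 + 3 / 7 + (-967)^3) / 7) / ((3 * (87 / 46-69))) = 291162251774 / 453789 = 641624.75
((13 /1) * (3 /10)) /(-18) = -13 /60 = -0.22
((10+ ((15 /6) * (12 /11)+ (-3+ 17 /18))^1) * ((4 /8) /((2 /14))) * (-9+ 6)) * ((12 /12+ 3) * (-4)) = 59164 /33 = 1792.85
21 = 21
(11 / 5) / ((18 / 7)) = 77 / 90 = 0.86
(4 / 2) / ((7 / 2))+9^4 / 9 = 5107 / 7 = 729.57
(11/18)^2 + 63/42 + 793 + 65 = 278599/324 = 859.87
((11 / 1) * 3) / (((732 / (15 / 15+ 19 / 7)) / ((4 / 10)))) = 143 / 2135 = 0.07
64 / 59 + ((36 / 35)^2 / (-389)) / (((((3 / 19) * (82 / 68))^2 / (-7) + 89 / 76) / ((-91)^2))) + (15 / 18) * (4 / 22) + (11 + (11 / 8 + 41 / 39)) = -2601576733948237 / 558884680382600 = -4.65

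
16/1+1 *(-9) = 7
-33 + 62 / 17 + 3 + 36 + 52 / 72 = 10.37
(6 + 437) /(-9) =-443 /9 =-49.22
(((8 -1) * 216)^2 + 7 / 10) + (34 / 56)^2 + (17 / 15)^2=403276216681 / 176400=2286146.35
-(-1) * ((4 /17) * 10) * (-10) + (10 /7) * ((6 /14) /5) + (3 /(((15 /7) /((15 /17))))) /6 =-38653 /1666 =-23.20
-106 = -106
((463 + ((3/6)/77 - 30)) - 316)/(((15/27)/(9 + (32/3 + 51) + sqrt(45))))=486513*sqrt(5)/770 + 5730042/385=16296.05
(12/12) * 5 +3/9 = 16/3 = 5.33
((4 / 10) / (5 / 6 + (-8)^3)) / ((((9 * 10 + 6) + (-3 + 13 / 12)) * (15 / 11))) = -528 / 86566075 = -0.00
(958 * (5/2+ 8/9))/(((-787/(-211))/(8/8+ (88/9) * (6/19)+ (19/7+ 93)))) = 245504787589/2826117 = 86870.00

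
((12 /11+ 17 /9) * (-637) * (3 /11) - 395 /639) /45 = -8014738 /695871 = -11.52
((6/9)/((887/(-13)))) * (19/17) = -494/45237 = -0.01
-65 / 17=-3.82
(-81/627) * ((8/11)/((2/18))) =-1944/2299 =-0.85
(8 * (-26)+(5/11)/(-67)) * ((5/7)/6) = -766505/30954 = -24.76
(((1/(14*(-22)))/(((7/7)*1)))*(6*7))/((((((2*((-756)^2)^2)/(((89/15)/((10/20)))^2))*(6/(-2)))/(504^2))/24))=15842/265228425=0.00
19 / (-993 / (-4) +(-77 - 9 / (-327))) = 8284 / 74677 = 0.11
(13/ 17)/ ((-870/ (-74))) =0.07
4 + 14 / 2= 11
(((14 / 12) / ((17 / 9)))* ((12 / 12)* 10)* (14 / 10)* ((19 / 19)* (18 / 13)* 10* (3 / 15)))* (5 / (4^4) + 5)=1700055 / 14144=120.20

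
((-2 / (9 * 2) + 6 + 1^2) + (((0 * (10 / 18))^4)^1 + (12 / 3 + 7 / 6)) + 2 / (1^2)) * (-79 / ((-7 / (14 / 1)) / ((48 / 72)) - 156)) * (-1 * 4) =-14536 / 513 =-28.34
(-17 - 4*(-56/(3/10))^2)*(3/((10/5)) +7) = -21327401/18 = -1184855.61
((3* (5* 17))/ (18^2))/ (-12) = -85/ 1296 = -0.07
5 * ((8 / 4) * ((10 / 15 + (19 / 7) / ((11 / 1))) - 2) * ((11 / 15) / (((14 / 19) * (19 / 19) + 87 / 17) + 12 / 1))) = -162146 / 363321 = -0.45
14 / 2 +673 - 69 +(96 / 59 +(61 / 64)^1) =2316879 / 3776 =613.58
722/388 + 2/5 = 2.26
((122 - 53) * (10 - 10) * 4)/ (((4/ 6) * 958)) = 0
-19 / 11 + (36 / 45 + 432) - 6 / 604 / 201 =479727851 / 1112870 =431.07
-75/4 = -18.75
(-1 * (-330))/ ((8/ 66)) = 5445/ 2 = 2722.50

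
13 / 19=0.68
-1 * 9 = -9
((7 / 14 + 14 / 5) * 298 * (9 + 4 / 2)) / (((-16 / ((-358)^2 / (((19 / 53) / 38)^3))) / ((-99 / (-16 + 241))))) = 5676089634385698 / 125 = 45408717075085.58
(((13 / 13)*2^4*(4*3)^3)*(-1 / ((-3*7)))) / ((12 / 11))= 8448 / 7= 1206.86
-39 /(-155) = 39 /155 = 0.25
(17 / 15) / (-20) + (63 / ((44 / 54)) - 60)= 56963 / 3300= 17.26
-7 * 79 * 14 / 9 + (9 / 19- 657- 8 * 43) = -1860.75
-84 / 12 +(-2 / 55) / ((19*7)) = -51207 / 7315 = -7.00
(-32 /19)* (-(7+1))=256 /19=13.47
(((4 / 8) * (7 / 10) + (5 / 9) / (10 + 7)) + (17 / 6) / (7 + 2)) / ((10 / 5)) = 6403 / 18360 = 0.35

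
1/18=0.06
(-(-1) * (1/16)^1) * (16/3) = 0.33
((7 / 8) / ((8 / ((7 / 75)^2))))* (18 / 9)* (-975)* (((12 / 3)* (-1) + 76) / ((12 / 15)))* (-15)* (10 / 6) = 66885 / 16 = 4180.31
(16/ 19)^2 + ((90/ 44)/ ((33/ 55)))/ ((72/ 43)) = 523243/ 190608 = 2.75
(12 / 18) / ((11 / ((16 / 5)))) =32 / 165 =0.19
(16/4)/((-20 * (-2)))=1/10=0.10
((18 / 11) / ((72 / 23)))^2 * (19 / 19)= 529 / 1936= 0.27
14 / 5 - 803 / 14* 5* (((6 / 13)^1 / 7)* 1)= -51307 / 3185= -16.11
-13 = -13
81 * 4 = 324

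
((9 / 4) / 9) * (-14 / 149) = -7 / 298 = -0.02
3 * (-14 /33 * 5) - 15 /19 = -1495 /209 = -7.15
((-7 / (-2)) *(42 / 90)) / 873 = 49 / 26190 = 0.00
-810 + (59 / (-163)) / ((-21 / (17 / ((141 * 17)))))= -390940771 / 482643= -810.00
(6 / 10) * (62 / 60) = 31 / 50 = 0.62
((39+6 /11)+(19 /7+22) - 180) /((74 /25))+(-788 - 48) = -2493164 /2849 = -875.10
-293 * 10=-2930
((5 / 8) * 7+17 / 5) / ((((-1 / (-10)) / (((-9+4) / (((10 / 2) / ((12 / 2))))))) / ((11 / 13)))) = -394.73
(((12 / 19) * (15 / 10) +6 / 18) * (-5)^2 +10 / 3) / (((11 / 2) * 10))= 403 / 627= 0.64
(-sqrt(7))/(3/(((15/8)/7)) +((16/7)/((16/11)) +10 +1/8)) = -280 * sqrt(7)/6411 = -0.12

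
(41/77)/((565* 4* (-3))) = -41/522060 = -0.00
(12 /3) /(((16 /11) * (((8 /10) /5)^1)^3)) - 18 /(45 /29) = 844527 /1280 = 659.79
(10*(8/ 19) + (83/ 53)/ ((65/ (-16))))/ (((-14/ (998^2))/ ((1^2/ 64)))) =-1948183824/ 458185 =-4251.96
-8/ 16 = -1/ 2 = -0.50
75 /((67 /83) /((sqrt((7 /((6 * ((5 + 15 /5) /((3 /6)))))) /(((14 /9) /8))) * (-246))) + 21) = 3.57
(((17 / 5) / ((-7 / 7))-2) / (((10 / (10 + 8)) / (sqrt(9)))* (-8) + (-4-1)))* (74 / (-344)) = -26973 / 150500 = -0.18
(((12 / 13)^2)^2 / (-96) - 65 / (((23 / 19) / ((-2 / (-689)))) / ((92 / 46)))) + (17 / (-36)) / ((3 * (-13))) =-1155051841 / 3760112772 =-0.31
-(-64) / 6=10.67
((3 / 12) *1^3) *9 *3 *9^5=1594323 / 4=398580.75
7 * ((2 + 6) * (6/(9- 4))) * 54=3628.80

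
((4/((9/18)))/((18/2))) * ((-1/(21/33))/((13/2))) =-176/819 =-0.21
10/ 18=5/ 9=0.56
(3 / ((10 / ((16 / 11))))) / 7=24 / 385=0.06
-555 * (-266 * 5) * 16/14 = 843600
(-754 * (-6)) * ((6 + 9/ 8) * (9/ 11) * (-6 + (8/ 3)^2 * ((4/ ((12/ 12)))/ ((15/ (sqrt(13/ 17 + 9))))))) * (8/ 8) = -1740609/ 11 + 2750592 * sqrt(2822)/ 935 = -1960.90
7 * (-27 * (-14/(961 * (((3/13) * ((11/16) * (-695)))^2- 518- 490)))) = 4239872/17170013059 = 0.00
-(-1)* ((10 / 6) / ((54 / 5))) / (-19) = -0.01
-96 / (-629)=96 / 629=0.15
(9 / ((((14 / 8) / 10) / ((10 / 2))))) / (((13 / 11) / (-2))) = -39600 / 91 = -435.16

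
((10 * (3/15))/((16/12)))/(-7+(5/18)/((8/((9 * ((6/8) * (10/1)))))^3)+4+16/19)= 233472/25634753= 0.01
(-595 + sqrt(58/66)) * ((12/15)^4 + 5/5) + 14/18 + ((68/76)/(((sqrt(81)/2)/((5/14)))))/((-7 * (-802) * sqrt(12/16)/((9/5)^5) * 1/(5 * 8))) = -942676/1125 + 297432 * sqrt(3)/46666375 + 881 * sqrt(957)/20625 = -836.60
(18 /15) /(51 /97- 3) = -0.48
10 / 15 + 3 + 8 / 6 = 5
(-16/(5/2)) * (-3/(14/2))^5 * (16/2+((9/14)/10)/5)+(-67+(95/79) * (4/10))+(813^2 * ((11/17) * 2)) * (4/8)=427620.05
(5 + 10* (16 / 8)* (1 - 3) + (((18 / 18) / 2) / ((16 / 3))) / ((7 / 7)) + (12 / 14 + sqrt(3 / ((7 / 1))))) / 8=-7627 / 1792 + sqrt(21) / 56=-4.17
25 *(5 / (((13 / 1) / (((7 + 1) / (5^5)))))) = 8 / 325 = 0.02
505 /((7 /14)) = 1010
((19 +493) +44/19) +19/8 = 78537/152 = 516.69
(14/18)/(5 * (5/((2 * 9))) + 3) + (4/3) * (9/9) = 358/237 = 1.51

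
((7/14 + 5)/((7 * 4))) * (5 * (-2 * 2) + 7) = -143/56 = -2.55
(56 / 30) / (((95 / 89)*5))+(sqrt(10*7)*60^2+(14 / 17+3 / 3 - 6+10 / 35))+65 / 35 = -1427702 / 847875+3600*sqrt(70) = 30118.08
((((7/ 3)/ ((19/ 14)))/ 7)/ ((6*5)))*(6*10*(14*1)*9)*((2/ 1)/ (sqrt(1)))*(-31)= -3837.47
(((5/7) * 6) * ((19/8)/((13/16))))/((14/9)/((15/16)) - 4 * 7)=-38475/80899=-0.48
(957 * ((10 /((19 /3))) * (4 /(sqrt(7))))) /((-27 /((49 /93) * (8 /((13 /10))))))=-7145600 * sqrt(7) /68913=-274.34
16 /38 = 8 /19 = 0.42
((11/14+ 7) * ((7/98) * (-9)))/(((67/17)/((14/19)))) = -16677/17822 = -0.94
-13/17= -0.76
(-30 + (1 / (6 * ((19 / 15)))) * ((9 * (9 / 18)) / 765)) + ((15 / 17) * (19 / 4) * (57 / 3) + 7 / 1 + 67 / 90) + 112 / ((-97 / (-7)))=92291791 / 1409895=65.46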